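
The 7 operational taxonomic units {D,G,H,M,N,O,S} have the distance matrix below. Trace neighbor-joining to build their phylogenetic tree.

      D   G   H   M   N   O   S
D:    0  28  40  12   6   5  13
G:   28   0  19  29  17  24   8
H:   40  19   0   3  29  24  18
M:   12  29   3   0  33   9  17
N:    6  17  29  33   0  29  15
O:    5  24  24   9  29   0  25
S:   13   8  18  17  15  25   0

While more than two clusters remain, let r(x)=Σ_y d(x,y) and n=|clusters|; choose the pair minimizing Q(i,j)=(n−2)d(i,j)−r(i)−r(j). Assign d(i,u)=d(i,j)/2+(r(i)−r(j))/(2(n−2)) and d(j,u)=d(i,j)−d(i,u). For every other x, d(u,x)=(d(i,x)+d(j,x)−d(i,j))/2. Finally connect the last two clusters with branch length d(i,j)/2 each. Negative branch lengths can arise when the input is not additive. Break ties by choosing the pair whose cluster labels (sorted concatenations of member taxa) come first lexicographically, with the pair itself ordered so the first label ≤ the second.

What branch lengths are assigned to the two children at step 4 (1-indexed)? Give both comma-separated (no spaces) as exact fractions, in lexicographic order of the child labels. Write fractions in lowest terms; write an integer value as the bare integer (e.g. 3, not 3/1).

69/16,149/16

iteration 1: select H,M (d=3, Q=-221); attach at lengths (9/2, -3/2); label the merged cluster HM
  updated: d(D,HM)=49/2, d(G,HM)=45/2, d(HM,N)=59/2, d(HM,O)=15, d(HM,S)=16
iteration 2: select D,O (d=5, Q=-309/2); attach at lengths (-3/16, 83/16); label the merged cluster DO
  updated: d(DO,G)=47/2, d(DO,HM)=69/4, d(DO,N)=15, d(DO,S)=33/2
iteration 3: select DO,HM (d=69/4, Q=-423/4); attach at lengths (155/24, 259/24); label the merged cluster DHMO
  updated: d(DHMO,G)=115/8, d(DHMO,N)=109/8, d(DHMO,S)=61/8
iteration 4: select DHMO,N (d=109/8, Q=-54); attach at lengths (69/16, 149/16); label the merged cluster DHMNO
  updated: d(DHMNO,G)=71/8, d(DHMNO,S)=9/2
iteration 5: select DHMNO,G (d=71/8, Q=-171/8); attach at lengths (43/16, 99/16); label the merged cluster DGHMNO
  updated: d(DGHMNO,S)=29/16
iteration 6: select DGHMNO,S (d=29/16); attach at lengths (29/32, 29/32); label the merged cluster DGHMNOS
final tree: (((((D:-3/16,O:83/16):155/24,(H:9/2,M:-3/2):259/24):69/16,N:149/16):43/16,G:99/16):29/32,S:29/32)
total length: 793/16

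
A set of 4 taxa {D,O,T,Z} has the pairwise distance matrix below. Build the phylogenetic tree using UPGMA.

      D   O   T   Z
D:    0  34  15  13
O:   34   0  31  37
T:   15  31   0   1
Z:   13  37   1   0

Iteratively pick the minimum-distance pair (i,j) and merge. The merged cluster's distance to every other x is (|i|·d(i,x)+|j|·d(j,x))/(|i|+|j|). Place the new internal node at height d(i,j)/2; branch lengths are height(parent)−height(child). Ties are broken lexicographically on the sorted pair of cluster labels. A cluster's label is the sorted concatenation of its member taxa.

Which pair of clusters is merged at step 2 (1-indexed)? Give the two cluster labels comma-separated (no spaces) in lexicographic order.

D,TZ

iteration 1: select T,Z (d=1); attach at lengths (1/2, 1/2); label the merged cluster TZ
  updated: d(D,TZ)=14, d(O,TZ)=34
iteration 2: select D,TZ (d=14); attach at lengths (7, 13/2); label the merged cluster DTZ
  updated: d(DTZ,O)=34
iteration 3: select DTZ,O (d=34); attach at lengths (10, 17); label the merged cluster DOTZ
final tree: ((D:7,(T:1/2,Z:1/2):13/2):10,O:17)
total length: 83/2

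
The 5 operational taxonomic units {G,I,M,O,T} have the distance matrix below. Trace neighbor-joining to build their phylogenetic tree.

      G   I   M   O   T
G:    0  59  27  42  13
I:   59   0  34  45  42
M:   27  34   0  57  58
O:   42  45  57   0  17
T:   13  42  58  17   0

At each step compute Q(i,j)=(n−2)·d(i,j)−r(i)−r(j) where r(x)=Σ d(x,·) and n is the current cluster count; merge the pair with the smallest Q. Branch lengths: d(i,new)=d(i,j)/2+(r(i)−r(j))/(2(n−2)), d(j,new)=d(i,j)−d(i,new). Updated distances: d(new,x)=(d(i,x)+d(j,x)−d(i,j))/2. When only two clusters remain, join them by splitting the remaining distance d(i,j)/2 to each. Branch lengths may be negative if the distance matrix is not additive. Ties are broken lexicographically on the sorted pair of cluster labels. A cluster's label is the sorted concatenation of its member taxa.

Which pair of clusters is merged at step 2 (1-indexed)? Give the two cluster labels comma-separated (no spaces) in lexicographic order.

1. join I+M (d=34, Q=-254) ⇒ IM; edges |I|=53/3, |M|=49/3
  updated: d(G,IM)=26, d(IM,O)=34, d(IM,T)=33
2. join G+IM (d=26, Q=-122) ⇒ GIM; edges |G|=10, |IM|=16
  updated: d(GIM,O)=25, d(GIM,T)=10
3. join GIM+O (d=25, Q=-52) ⇒ GIMO; edges |GIM|=9, |O|=16
  updated: d(GIMO,T)=1
4. join GIMO+T (d=1) ⇒ GIMOT; edges |GIMO|=1/2, |T|=1/2
final tree: (((G:10,(I:53/3,M:49/3):16):9,O:16):1/2,T:1/2)
total length: 86

G,IM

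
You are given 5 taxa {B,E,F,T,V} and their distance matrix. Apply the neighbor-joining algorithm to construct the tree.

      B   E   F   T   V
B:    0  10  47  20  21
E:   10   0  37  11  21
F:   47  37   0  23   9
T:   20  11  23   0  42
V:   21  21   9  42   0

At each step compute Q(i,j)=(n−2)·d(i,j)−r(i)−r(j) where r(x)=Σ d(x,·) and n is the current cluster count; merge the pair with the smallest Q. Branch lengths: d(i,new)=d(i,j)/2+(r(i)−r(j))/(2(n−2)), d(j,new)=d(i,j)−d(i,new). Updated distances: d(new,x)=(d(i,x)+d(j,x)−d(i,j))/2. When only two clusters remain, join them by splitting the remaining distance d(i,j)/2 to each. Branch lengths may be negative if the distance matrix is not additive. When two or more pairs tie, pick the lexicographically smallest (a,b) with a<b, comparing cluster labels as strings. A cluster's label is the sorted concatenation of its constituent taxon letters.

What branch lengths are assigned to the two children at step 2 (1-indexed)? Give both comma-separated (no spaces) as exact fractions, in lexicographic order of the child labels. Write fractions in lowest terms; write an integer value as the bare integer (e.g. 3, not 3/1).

1. join F+V (d=9, Q=-182) ⇒ FV; edges |F|=25/3, |V|=2/3
  updated: d(B,FV)=59/2, d(E,FV)=49/2, d(FV,T)=28
2. join B+E (d=10, Q=-85) ⇒ BE; edges |B|=17/2, |E|=3/2
  updated: d(BE,FV)=22, d(BE,T)=21/2
3. join BE+FV (d=22, Q=-121/2) ⇒ BEFV; edges |BE|=9/4, |FV|=79/4
  updated: d(BEFV,T)=33/4
4. join BEFV+T (d=33/4) ⇒ BEFTV; edges |BEFV|=33/8, |T|=33/8
final tree: (((B:17/2,E:3/2):9/4,(F:25/3,V:2/3):79/4):33/8,T:33/8)
total length: 197/4

17/2,3/2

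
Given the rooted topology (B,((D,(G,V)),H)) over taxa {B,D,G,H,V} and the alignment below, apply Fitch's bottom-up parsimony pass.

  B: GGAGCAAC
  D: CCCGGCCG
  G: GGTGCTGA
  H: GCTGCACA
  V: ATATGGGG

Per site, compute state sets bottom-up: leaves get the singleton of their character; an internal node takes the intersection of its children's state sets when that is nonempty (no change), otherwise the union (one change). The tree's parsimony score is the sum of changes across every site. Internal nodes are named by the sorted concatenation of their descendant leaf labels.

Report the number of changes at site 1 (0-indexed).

3

GV@0: {G} ∪ {A} = {A,G} (union, +1)
DGV@0: {C} ∪ {A,G} = {A,C,G} (union, +1)
DGHV@0: {A,C,G} ∩ {G} = {G} (intersection, +0)
BDGHV@0: {G} ∩ {G} = {G} (intersection, +0)
GV@1: {G} ∪ {T} = {G,T} (union, +1)
DGV@1: {C} ∪ {G,T} = {C,G,T} (union, +1)
DGHV@1: {C,G,T} ∩ {C} = {C} (intersection, +0)
BDGHV@1: {G} ∪ {C} = {C,G} (union, +1)
GV@2: {T} ∪ {A} = {A,T} (union, +1)
DGV@2: {C} ∪ {A,T} = {A,C,T} (union, +1)
DGHV@2: {A,C,T} ∩ {T} = {T} (intersection, +0)
BDGHV@2: {A} ∪ {T} = {A,T} (union, +1)
GV@3: {G} ∪ {T} = {G,T} (union, +1)
DGV@3: {G} ∩ {G,T} = {G} (intersection, +0)
DGHV@3: {G} ∩ {G} = {G} (intersection, +0)
BDGHV@3: {G} ∩ {G} = {G} (intersection, +0)
GV@4: {C} ∪ {G} = {C,G} (union, +1)
DGV@4: {G} ∩ {C,G} = {G} (intersection, +0)
DGHV@4: {G} ∪ {C} = {C,G} (union, +1)
BDGHV@4: {C} ∩ {C,G} = {C} (intersection, +0)
GV@5: {T} ∪ {G} = {G,T} (union, +1)
DGV@5: {C} ∪ {G,T} = {C,G,T} (union, +1)
DGHV@5: {C,G,T} ∪ {A} = {A,C,G,T} (union, +1)
BDGHV@5: {A} ∩ {A,C,G,T} = {A} (intersection, +0)
GV@6: {G} ∩ {G} = {G} (intersection, +0)
DGV@6: {C} ∪ {G} = {C,G} (union, +1)
DGHV@6: {C,G} ∩ {C} = {C} (intersection, +0)
BDGHV@6: {A} ∪ {C} = {A,C} (union, +1)
GV@7: {A} ∪ {G} = {A,G} (union, +1)
DGV@7: {G} ∩ {A,G} = {G} (intersection, +0)
DGHV@7: {G} ∪ {A} = {A,G} (union, +1)
BDGHV@7: {C} ∪ {A,G} = {A,C,G} (union, +1)
per-site changes: [2, 3, 3, 1, 2, 3, 2, 3]; total = 19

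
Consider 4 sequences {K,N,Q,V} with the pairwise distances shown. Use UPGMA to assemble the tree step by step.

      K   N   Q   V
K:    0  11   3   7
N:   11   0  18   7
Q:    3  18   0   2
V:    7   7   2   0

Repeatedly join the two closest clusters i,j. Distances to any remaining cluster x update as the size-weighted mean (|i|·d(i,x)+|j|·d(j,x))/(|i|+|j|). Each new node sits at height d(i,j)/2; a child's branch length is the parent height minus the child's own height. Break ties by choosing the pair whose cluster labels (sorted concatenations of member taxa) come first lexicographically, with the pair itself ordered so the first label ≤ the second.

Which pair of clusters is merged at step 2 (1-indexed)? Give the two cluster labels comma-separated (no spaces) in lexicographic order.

step 1: merge (Q,V) at d=2; branch lengths Q→1, V→1; new cluster QV
  updated: d(K,QV)=5, d(N,QV)=25/2
step 2: merge (K,QV) at d=5; branch lengths K→5/2, QV→3/2; new cluster KQV
  updated: d(KQV,N)=12
step 3: merge (KQV,N) at d=12; branch lengths KQV→7/2, N→6; new cluster KNQV
final tree: ((K:5/2,(Q:1,V:1):3/2):7/2,N:6)
total length: 31/2

K,QV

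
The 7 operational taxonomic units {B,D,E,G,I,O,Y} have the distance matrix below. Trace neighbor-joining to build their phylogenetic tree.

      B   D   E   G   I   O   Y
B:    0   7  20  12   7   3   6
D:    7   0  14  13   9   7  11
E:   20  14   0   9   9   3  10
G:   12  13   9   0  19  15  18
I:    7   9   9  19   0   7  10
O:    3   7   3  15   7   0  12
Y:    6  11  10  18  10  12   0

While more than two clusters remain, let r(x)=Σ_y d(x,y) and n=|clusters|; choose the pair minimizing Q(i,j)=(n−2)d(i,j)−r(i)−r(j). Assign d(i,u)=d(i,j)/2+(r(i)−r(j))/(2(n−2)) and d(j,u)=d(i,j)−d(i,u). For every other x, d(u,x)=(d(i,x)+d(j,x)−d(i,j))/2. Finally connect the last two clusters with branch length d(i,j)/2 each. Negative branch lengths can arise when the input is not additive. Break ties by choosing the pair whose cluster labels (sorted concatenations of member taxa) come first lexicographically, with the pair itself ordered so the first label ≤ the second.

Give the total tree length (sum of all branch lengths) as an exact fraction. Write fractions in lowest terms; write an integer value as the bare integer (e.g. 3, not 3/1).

501/16

1. join E+G (d=9, Q=-106) ⇒ EG; edges |E|=12/5, |G|=33/5
  updated: d(B,EG)=23/2, d(D,EG)=9, d(EG,I)=19/2, d(EG,O)=9/2, d(EG,Y)=19/2
2. join EG+O (d=9/2, Q=-119/2) ⇒ EGO; edges |EG|=57/16, |O|=15/16
  updated: d(B,EGO)=5, d(D,EGO)=23/4, d(EGO,I)=6, d(EGO,Y)=17/2
3. join B+Y (d=6, Q=-85/2) ⇒ BY; edges |B|=5/4, |Y|=19/4
  updated: d(BY,D)=6, d(BY,EGO)=15/4, d(BY,I)=11/2
4. join BY+I (d=11/2, Q=-99/4) ⇒ BIY; edges |BY|=23/16, |I|=65/16
  updated: d(BIY,D)=19/4, d(BIY,EGO)=17/8
5. join BIY+D (d=19/4, Q=-101/8) ⇒ BDIY; edges |BIY|=9/16, |D|=67/16
  updated: d(BDIY,EGO)=25/16
6. join BDIY+EGO (d=25/16) ⇒ BDEGIOY; edges |BDIY|=25/32, |EGO|=25/32
final tree: ((((B:5/4,Y:19/4):23/16,I:65/16):9/16,D:67/16):25/32,((E:12/5,G:33/5):57/16,O:15/16):25/32)
total length: 501/16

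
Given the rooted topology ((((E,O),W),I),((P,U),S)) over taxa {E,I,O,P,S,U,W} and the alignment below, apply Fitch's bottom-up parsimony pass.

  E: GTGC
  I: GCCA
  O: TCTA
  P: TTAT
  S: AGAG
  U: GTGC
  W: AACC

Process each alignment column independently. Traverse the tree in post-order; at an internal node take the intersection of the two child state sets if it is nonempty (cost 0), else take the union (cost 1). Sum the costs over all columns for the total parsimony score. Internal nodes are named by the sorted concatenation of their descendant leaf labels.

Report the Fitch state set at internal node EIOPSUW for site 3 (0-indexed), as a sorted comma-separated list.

EO@0: {G} ∪ {T} = {G,T} (union, +1)
EOW@0: {G,T} ∪ {A} = {A,G,T} (union, +1)
EIOW@0: {A,G,T} ∩ {G} = {G} (intersection, +0)
PU@0: {T} ∪ {G} = {G,T} (union, +1)
PSU@0: {G,T} ∪ {A} = {A,G,T} (union, +1)
EIOPSUW@0: {G} ∩ {A,G,T} = {G} (intersection, +0)
EO@1: {T} ∪ {C} = {C,T} (union, +1)
EOW@1: {C,T} ∪ {A} = {A,C,T} (union, +1)
EIOW@1: {A,C,T} ∩ {C} = {C} (intersection, +0)
PU@1: {T} ∩ {T} = {T} (intersection, +0)
PSU@1: {T} ∪ {G} = {G,T} (union, +1)
EIOPSUW@1: {C} ∪ {G,T} = {C,G,T} (union, +1)
EO@2: {G} ∪ {T} = {G,T} (union, +1)
EOW@2: {G,T} ∪ {C} = {C,G,T} (union, +1)
EIOW@2: {C,G,T} ∩ {C} = {C} (intersection, +0)
PU@2: {A} ∪ {G} = {A,G} (union, +1)
PSU@2: {A,G} ∩ {A} = {A} (intersection, +0)
EIOPSUW@2: {C} ∪ {A} = {A,C} (union, +1)
EO@3: {C} ∪ {A} = {A,C} (union, +1)
EOW@3: {A,C} ∩ {C} = {C} (intersection, +0)
EIOW@3: {C} ∪ {A} = {A,C} (union, +1)
PU@3: {T} ∪ {C} = {C,T} (union, +1)
PSU@3: {C,T} ∪ {G} = {C,G,T} (union, +1)
EIOPSUW@3: {A,C} ∩ {C,G,T} = {C} (intersection, +0)
per-site changes: [4, 4, 4, 4]; total = 16

C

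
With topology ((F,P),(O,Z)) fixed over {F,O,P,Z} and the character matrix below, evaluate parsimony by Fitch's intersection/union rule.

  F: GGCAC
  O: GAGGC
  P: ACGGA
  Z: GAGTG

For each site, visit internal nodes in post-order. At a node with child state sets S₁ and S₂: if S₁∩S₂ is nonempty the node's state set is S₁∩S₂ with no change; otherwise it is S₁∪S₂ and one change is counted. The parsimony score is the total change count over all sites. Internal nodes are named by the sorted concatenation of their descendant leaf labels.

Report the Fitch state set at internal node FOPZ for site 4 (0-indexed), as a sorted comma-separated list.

C

FP@0: {G} ∪ {A} = {A,G} (union, +1)
OZ@0: {G} ∩ {G} = {G} (intersection, +0)
FOPZ@0: {A,G} ∩ {G} = {G} (intersection, +0)
FP@1: {G} ∪ {C} = {C,G} (union, +1)
OZ@1: {A} ∩ {A} = {A} (intersection, +0)
FOPZ@1: {C,G} ∪ {A} = {A,C,G} (union, +1)
FP@2: {C} ∪ {G} = {C,G} (union, +1)
OZ@2: {G} ∩ {G} = {G} (intersection, +0)
FOPZ@2: {C,G} ∩ {G} = {G} (intersection, +0)
FP@3: {A} ∪ {G} = {A,G} (union, +1)
OZ@3: {G} ∪ {T} = {G,T} (union, +1)
FOPZ@3: {A,G} ∩ {G,T} = {G} (intersection, +0)
FP@4: {C} ∪ {A} = {A,C} (union, +1)
OZ@4: {C} ∪ {G} = {C,G} (union, +1)
FOPZ@4: {A,C} ∩ {C,G} = {C} (intersection, +0)
per-site changes: [1, 2, 1, 2, 2]; total = 8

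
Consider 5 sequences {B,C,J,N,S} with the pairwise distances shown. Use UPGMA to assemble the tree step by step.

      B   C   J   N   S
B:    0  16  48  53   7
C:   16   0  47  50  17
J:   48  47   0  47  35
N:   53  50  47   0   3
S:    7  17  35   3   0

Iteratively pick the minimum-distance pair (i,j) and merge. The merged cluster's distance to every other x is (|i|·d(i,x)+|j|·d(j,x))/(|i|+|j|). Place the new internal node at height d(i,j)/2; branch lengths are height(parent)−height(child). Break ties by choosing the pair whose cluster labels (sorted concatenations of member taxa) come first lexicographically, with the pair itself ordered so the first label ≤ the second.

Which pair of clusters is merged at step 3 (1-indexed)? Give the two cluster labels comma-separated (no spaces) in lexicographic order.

step 1: merge (N,S) at d=3; branch lengths N→3/2, S→3/2; new cluster NS
  updated: d(B,NS)=30, d(C,NS)=67/2, d(J,NS)=41
step 2: merge (B,C) at d=16; branch lengths B→8, C→8; new cluster BC
  updated: d(BC,J)=95/2, d(BC,NS)=127/4
step 3: merge (BC,NS) at d=127/4; branch lengths BC→63/8, NS→115/8; new cluster BCNS
  updated: d(BCNS,J)=177/4
step 4: merge (BCNS,J) at d=177/4; branch lengths BCNS→25/4, J→177/8; new cluster BCJNS
final tree: (((B:8,C:8):63/8,(N:3/2,S:3/2):115/8):25/4,J:177/8)
total length: 557/8

BC,NS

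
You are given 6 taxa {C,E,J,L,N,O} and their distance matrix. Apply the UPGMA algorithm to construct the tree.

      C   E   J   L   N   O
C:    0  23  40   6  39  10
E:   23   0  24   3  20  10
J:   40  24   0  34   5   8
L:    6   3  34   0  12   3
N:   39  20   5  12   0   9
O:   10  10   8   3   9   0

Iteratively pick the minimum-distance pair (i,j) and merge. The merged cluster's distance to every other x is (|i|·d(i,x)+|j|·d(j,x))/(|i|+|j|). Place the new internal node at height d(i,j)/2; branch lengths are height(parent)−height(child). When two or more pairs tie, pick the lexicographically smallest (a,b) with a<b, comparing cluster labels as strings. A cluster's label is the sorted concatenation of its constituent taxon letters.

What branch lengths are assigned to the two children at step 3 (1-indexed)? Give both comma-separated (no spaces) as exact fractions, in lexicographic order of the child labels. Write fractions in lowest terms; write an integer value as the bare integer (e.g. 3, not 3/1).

7/4,13/4

step 1: merge (E,L) at d=3; branch lengths E→3/2, L→3/2; new cluster EL
  updated: d(C,EL)=29/2, d(EL,J)=29, d(EL,N)=16, d(EL,O)=13/2
step 2: merge (J,N) at d=5; branch lengths J→5/2, N→5/2; new cluster JN
  updated: d(C,JN)=79/2, d(EL,JN)=45/2, d(JN,O)=17/2
step 3: merge (EL,O) at d=13/2; branch lengths EL→7/4, O→13/4; new cluster ELO
  updated: d(C,ELO)=13, d(ELO,JN)=107/6
step 4: merge (C,ELO) at d=13; branch lengths C→13/2, ELO→13/4; new cluster CELO
  updated: d(CELO,JN)=93/4
step 5: merge (CELO,JN) at d=93/4; branch lengths CELO→41/8, JN→73/8; new cluster CEJLNO
final tree: ((C:13/2,((E:3/2,L:3/2):7/4,O:13/4):13/4):41/8,(J:5/2,N:5/2):73/8)
total length: 37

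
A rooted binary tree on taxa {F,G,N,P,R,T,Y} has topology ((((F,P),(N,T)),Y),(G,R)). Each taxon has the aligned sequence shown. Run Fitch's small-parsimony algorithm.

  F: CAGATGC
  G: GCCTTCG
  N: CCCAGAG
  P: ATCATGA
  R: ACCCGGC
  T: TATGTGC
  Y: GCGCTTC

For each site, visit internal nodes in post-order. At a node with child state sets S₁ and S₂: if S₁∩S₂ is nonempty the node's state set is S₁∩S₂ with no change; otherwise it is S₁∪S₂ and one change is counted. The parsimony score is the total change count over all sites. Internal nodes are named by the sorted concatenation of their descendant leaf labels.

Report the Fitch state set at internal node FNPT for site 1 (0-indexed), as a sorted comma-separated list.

A

[col 0] FP: children F:{C}, P:{A} ∪→ {A,C}; cost 1
[col 0] NT: children N:{C}, T:{T} ∪→ {C,T}; cost 1
[col 0] FNPT: children FP:{A,C}, NT:{C,T} ∩→ {C}; cost 0
[col 0] FNPTY: children FNPT:{C}, Y:{G} ∪→ {C,G}; cost 1
[col 0] GR: children G:{G}, R:{A} ∪→ {A,G}; cost 1
[col 0] FGNPRTY: children FNPTY:{C,G}, GR:{A,G} ∩→ {G}; cost 0
[col 1] FP: children F:{A}, P:{T} ∪→ {A,T}; cost 1
[col 1] NT: children N:{C}, T:{A} ∪→ {A,C}; cost 1
[col 1] FNPT: children FP:{A,T}, NT:{A,C} ∩→ {A}; cost 0
[col 1] FNPTY: children FNPT:{A}, Y:{C} ∪→ {A,C}; cost 1
[col 1] GR: children G:{C}, R:{C} ∩→ {C}; cost 0
[col 1] FGNPRTY: children FNPTY:{A,C}, GR:{C} ∩→ {C}; cost 0
[col 2] FP: children F:{G}, P:{C} ∪→ {C,G}; cost 1
[col 2] NT: children N:{C}, T:{T} ∪→ {C,T}; cost 1
[col 2] FNPT: children FP:{C,G}, NT:{C,T} ∩→ {C}; cost 0
[col 2] FNPTY: children FNPT:{C}, Y:{G} ∪→ {C,G}; cost 1
[col 2] GR: children G:{C}, R:{C} ∩→ {C}; cost 0
[col 2] FGNPRTY: children FNPTY:{C,G}, GR:{C} ∩→ {C}; cost 0
[col 3] FP: children F:{A}, P:{A} ∩→ {A}; cost 0
[col 3] NT: children N:{A}, T:{G} ∪→ {A,G}; cost 1
[col 3] FNPT: children FP:{A}, NT:{A,G} ∩→ {A}; cost 0
[col 3] FNPTY: children FNPT:{A}, Y:{C} ∪→ {A,C}; cost 1
[col 3] GR: children G:{T}, R:{C} ∪→ {C,T}; cost 1
[col 3] FGNPRTY: children FNPTY:{A,C}, GR:{C,T} ∩→ {C}; cost 0
[col 4] FP: children F:{T}, P:{T} ∩→ {T}; cost 0
[col 4] NT: children N:{G}, T:{T} ∪→ {G,T}; cost 1
[col 4] FNPT: children FP:{T}, NT:{G,T} ∩→ {T}; cost 0
[col 4] FNPTY: children FNPT:{T}, Y:{T} ∩→ {T}; cost 0
[col 4] GR: children G:{T}, R:{G} ∪→ {G,T}; cost 1
[col 4] FGNPRTY: children FNPTY:{T}, GR:{G,T} ∩→ {T}; cost 0
[col 5] FP: children F:{G}, P:{G} ∩→ {G}; cost 0
[col 5] NT: children N:{A}, T:{G} ∪→ {A,G}; cost 1
[col 5] FNPT: children FP:{G}, NT:{A,G} ∩→ {G}; cost 0
[col 5] FNPTY: children FNPT:{G}, Y:{T} ∪→ {G,T}; cost 1
[col 5] GR: children G:{C}, R:{G} ∪→ {C,G}; cost 1
[col 5] FGNPRTY: children FNPTY:{G,T}, GR:{C,G} ∩→ {G}; cost 0
[col 6] FP: children F:{C}, P:{A} ∪→ {A,C}; cost 1
[col 6] NT: children N:{G}, T:{C} ∪→ {C,G}; cost 1
[col 6] FNPT: children FP:{A,C}, NT:{C,G} ∩→ {C}; cost 0
[col 6] FNPTY: children FNPT:{C}, Y:{C} ∩→ {C}; cost 0
[col 6] GR: children G:{G}, R:{C} ∪→ {C,G}; cost 1
[col 6] FGNPRTY: children FNPTY:{C}, GR:{C,G} ∩→ {C}; cost 0
per-site changes: [4, 3, 3, 3, 2, 3, 3]; total = 21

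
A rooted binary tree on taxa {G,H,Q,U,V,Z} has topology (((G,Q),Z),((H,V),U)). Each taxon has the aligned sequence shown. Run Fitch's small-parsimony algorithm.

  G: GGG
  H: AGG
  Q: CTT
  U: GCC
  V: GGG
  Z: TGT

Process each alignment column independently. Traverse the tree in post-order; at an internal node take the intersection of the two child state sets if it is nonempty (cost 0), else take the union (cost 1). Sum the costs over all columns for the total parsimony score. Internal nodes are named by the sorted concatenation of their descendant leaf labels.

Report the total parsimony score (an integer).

GQ@0: {G} ∪ {C} = {C,G} (union, +1)
GQZ@0: {C,G} ∪ {T} = {C,G,T} (union, +1)
HV@0: {A} ∪ {G} = {A,G} (union, +1)
HUV@0: {A,G} ∩ {G} = {G} (intersection, +0)
GHQUVZ@0: {C,G,T} ∩ {G} = {G} (intersection, +0)
GQ@1: {G} ∪ {T} = {G,T} (union, +1)
GQZ@1: {G,T} ∩ {G} = {G} (intersection, +0)
HV@1: {G} ∩ {G} = {G} (intersection, +0)
HUV@1: {G} ∪ {C} = {C,G} (union, +1)
GHQUVZ@1: {G} ∩ {C,G} = {G} (intersection, +0)
GQ@2: {G} ∪ {T} = {G,T} (union, +1)
GQZ@2: {G,T} ∩ {T} = {T} (intersection, +0)
HV@2: {G} ∩ {G} = {G} (intersection, +0)
HUV@2: {G} ∪ {C} = {C,G} (union, +1)
GHQUVZ@2: {T} ∪ {C,G} = {C,G,T} (union, +1)
per-site changes: [3, 2, 3]; total = 8

8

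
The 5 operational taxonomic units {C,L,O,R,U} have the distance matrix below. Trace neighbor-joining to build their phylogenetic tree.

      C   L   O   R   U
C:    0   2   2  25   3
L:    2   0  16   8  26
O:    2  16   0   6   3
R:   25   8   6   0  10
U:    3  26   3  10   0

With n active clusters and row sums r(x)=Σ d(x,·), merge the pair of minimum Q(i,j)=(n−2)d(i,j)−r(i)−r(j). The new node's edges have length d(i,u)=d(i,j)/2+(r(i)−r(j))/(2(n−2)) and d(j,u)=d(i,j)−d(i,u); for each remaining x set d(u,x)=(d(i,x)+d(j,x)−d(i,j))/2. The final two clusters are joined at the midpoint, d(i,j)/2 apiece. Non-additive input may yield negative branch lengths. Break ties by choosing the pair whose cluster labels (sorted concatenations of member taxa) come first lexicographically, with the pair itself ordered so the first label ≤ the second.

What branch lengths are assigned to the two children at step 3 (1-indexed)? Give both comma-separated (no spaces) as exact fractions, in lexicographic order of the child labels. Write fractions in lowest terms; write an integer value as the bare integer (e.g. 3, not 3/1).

1. join C+L (d=2, Q=-78) ⇒ CL; edges |C|=-7/3, |L|=13/3
  updated: d(CL,O)=8, d(CL,R)=31/2, d(CL,U)=27/2
2. join CL+O (d=8, Q=-38) ⇒ CLO; edges |CL|=9, |O|=-1
  updated: d(CLO,R)=27/4, d(CLO,U)=17/4
3. join CLO+R (d=27/4, Q=-21) ⇒ CLOR; edges |CLO|=1/2, |R|=25/4
  updated: d(CLOR,U)=15/4
4. join CLOR+U (d=15/4) ⇒ CLORU; edges |CLOR|=15/8, |U|=15/8
final tree: ((((C:-7/3,L:13/3):9,O:-1):1/2,R:25/4):15/8,U:15/8)
total length: 41/2

1/2,25/4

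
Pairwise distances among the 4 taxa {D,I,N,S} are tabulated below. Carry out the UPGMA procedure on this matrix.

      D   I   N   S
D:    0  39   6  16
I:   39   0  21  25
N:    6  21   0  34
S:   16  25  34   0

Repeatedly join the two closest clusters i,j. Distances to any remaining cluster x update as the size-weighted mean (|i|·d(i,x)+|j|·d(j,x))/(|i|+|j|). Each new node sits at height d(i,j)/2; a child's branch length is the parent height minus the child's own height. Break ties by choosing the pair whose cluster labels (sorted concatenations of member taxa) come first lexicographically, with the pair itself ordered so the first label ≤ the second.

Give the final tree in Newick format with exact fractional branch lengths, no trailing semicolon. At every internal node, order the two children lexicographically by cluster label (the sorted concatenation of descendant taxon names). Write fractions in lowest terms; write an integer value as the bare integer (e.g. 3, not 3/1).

(((D:3,N:3):19/2,S:25/2):5/3,I:85/6)

step 1: merge (D,N) at d=6; branch lengths D→3, N→3; new cluster DN
  updated: d(DN,I)=30, d(DN,S)=25
step 2: merge (DN,S) at d=25; branch lengths DN→19/2, S→25/2; new cluster DNS
  updated: d(DNS,I)=85/3
step 3: merge (DNS,I) at d=85/3; branch lengths DNS→5/3, I→85/6; new cluster DINS
final tree: (((D:3,N:3):19/2,S:25/2):5/3,I:85/6)
total length: 263/6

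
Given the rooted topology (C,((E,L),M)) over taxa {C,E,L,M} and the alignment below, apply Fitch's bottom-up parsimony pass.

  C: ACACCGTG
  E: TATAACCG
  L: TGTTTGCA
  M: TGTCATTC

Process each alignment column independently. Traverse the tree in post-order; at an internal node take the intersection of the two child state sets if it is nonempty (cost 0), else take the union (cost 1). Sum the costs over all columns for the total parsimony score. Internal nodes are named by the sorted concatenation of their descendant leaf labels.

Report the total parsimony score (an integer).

EL@0: {T} ∩ {T} = {T} (intersection, +0)
ELM@0: {T} ∩ {T} = {T} (intersection, +0)
CELM@0: {A} ∪ {T} = {A,T} (union, +1)
EL@1: {A} ∪ {G} = {A,G} (union, +1)
ELM@1: {A,G} ∩ {G} = {G} (intersection, +0)
CELM@1: {C} ∪ {G} = {C,G} (union, +1)
EL@2: {T} ∩ {T} = {T} (intersection, +0)
ELM@2: {T} ∩ {T} = {T} (intersection, +0)
CELM@2: {A} ∪ {T} = {A,T} (union, +1)
EL@3: {A} ∪ {T} = {A,T} (union, +1)
ELM@3: {A,T} ∪ {C} = {A,C,T} (union, +1)
CELM@3: {C} ∩ {A,C,T} = {C} (intersection, +0)
EL@4: {A} ∪ {T} = {A,T} (union, +1)
ELM@4: {A,T} ∩ {A} = {A} (intersection, +0)
CELM@4: {C} ∪ {A} = {A,C} (union, +1)
EL@5: {C} ∪ {G} = {C,G} (union, +1)
ELM@5: {C,G} ∪ {T} = {C,G,T} (union, +1)
CELM@5: {G} ∩ {C,G,T} = {G} (intersection, +0)
EL@6: {C} ∩ {C} = {C} (intersection, +0)
ELM@6: {C} ∪ {T} = {C,T} (union, +1)
CELM@6: {T} ∩ {C,T} = {T} (intersection, +0)
EL@7: {G} ∪ {A} = {A,G} (union, +1)
ELM@7: {A,G} ∪ {C} = {A,C,G} (union, +1)
CELM@7: {G} ∩ {A,C,G} = {G} (intersection, +0)
per-site changes: [1, 2, 1, 2, 2, 2, 1, 2]; total = 13

13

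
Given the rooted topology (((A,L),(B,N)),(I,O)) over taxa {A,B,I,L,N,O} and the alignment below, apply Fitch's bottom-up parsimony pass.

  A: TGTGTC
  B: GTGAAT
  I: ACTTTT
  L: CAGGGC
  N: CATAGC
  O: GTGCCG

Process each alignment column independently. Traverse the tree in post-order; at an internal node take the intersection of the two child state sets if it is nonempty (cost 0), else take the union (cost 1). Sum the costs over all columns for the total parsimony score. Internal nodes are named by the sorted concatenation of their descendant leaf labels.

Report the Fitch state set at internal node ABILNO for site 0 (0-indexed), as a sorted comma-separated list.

A,C,G

AL@0: {T} ∪ {C} = {C,T} (union, +1)
BN@0: {G} ∪ {C} = {C,G} (union, +1)
ABLN@0: {C,T} ∩ {C,G} = {C} (intersection, +0)
IO@0: {A} ∪ {G} = {A,G} (union, +1)
ABILNO@0: {C} ∪ {A,G} = {A,C,G} (union, +1)
AL@1: {G} ∪ {A} = {A,G} (union, +1)
BN@1: {T} ∪ {A} = {A,T} (union, +1)
ABLN@1: {A,G} ∩ {A,T} = {A} (intersection, +0)
IO@1: {C} ∪ {T} = {C,T} (union, +1)
ABILNO@1: {A} ∪ {C,T} = {A,C,T} (union, +1)
AL@2: {T} ∪ {G} = {G,T} (union, +1)
BN@2: {G} ∪ {T} = {G,T} (union, +1)
ABLN@2: {G,T} ∩ {G,T} = {G,T} (intersection, +0)
IO@2: {T} ∪ {G} = {G,T} (union, +1)
ABILNO@2: {G,T} ∩ {G,T} = {G,T} (intersection, +0)
AL@3: {G} ∩ {G} = {G} (intersection, +0)
BN@3: {A} ∩ {A} = {A} (intersection, +0)
ABLN@3: {G} ∪ {A} = {A,G} (union, +1)
IO@3: {T} ∪ {C} = {C,T} (union, +1)
ABILNO@3: {A,G} ∪ {C,T} = {A,C,G,T} (union, +1)
AL@4: {T} ∪ {G} = {G,T} (union, +1)
BN@4: {A} ∪ {G} = {A,G} (union, +1)
ABLN@4: {G,T} ∩ {A,G} = {G} (intersection, +0)
IO@4: {T} ∪ {C} = {C,T} (union, +1)
ABILNO@4: {G} ∪ {C,T} = {C,G,T} (union, +1)
AL@5: {C} ∩ {C} = {C} (intersection, +0)
BN@5: {T} ∪ {C} = {C,T} (union, +1)
ABLN@5: {C} ∩ {C,T} = {C} (intersection, +0)
IO@5: {T} ∪ {G} = {G,T} (union, +1)
ABILNO@5: {C} ∪ {G,T} = {C,G,T} (union, +1)
per-site changes: [4, 4, 3, 3, 4, 3]; total = 21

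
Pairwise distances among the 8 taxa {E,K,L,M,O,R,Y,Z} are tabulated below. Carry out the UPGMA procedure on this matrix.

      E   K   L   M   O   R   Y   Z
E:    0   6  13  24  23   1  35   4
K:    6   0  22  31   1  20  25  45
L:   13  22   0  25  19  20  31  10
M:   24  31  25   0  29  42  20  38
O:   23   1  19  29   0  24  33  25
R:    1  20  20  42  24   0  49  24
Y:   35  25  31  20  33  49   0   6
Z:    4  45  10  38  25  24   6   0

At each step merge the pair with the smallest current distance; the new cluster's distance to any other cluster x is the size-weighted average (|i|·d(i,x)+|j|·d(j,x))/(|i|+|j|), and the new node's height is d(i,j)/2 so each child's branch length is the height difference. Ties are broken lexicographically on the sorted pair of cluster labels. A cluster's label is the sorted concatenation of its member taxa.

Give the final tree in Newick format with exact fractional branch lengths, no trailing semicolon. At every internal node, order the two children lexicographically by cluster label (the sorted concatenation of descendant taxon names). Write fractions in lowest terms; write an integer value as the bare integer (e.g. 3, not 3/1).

iteration 1: select E,R (d=1); attach at lengths (1/2, 1/2); label the merged cluster ER
  updated: d(ER,K)=13, d(ER,L)=33/2, d(ER,M)=33, d(ER,O)=47/2, d(ER,Y)=42, d(ER,Z)=14
iteration 2: select K,O (d=1); attach at lengths (1/2, 1/2); label the merged cluster KO
  updated: d(ER,KO)=73/4, d(KO,L)=41/2, d(KO,M)=30, d(KO,Y)=29, d(KO,Z)=35
iteration 3: select Y,Z (d=6); attach at lengths (3, 3); label the merged cluster YZ
  updated: d(ER,YZ)=28, d(KO,YZ)=32, d(L,YZ)=41/2, d(M,YZ)=29
iteration 4: select ER,L (d=33/2); attach at lengths (31/4, 33/4); label the merged cluster ELR
  updated: d(ELR,KO)=19, d(ELR,M)=91/3, d(ELR,YZ)=51/2
iteration 5: select ELR,KO (d=19); attach at lengths (5/4, 9); label the merged cluster EKLOR
  updated: d(EKLOR,M)=151/5, d(EKLOR,YZ)=281/10
iteration 6: select EKLOR,YZ (d=281/10); attach at lengths (91/20, 221/20); label the merged cluster EKLORYZ
  updated: d(EKLORYZ,M)=209/7
iteration 7: select EKLORYZ,M (d=209/7); attach at lengths (123/140, 209/14); label the merged cluster EKLMORYZ
final tree: (((((E:1/2,R:1/2):31/4,L:33/4):5/4,(K:1/2,O:1/2):9):91/20,(Y:3,Z:3):221/20):123/140,M:209/14)
total length: 2298/35

(((((E:1/2,R:1/2):31/4,L:33/4):5/4,(K:1/2,O:1/2):9):91/20,(Y:3,Z:3):221/20):123/140,M:209/14)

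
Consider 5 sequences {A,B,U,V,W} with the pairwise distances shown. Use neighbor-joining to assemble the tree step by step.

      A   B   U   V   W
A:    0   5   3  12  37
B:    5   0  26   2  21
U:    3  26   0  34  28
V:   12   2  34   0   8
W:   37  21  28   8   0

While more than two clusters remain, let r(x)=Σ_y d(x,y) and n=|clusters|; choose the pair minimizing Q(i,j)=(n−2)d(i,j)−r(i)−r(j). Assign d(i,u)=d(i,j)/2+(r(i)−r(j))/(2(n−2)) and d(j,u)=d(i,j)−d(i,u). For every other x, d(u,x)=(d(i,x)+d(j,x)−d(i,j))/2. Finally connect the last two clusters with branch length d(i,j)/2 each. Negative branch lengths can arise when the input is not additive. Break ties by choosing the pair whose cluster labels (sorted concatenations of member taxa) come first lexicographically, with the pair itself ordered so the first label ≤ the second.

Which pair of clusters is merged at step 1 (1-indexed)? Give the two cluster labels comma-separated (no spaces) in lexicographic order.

A,U

step 1: merge (A,U) at d=3, Q=-139; branch lengths A→-25/6, U→43/6; new cluster AU
  updated: d(AU,B)=14, d(AU,V)=43/2, d(AU,W)=31
step 2: merge (AU,B) at d=14, Q=-151/2; branch lengths AU→115/8, B→-3/8; new cluster ABU
  updated: d(ABU,V)=19/4, d(ABU,W)=19
step 3: merge (ABU,V) at d=19/4, Q=-127/4; branch lengths ABU→63/8, V→-25/8; new cluster ABUV
  updated: d(ABUV,W)=89/8
step 4: merge (ABUV,W) at d=89/8; branch lengths ABUV→89/16, W→89/16; new cluster ABUVW
final tree: ((((A:-25/6,U:43/6):115/8,B:-3/8):63/8,V:-25/8):89/16,W:89/16)
total length: 263/8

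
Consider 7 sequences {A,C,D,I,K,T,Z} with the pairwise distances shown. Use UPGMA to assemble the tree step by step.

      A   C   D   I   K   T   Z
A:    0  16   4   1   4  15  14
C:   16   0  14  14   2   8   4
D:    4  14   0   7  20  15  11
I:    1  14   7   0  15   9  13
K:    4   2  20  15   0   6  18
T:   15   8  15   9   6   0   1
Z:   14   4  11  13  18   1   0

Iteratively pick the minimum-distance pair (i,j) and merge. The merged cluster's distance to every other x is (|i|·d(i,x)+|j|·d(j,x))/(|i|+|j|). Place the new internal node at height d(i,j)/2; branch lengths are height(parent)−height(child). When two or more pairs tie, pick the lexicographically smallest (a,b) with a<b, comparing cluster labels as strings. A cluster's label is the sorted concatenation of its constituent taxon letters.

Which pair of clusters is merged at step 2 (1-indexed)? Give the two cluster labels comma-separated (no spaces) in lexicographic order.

step 1: merge (A,I) at d=1; branch lengths A→1/2, I→1/2; new cluster AI
  updated: d(AI,C)=15, d(AI,D)=11/2, d(AI,K)=19/2, d(AI,T)=12, d(AI,Z)=27/2
step 2: merge (T,Z) at d=1; branch lengths T→1/2, Z→1/2; new cluster TZ
  updated: d(AI,TZ)=51/4, d(C,TZ)=6, d(D,TZ)=13, d(K,TZ)=12
step 3: merge (C,K) at d=2; branch lengths C→1, K→1; new cluster CK
  updated: d(AI,CK)=49/4, d(CK,D)=17, d(CK,TZ)=9
step 4: merge (AI,D) at d=11/2; branch lengths AI→9/4, D→11/4; new cluster ADI
  updated: d(ADI,CK)=83/6, d(ADI,TZ)=77/6
step 5: merge (CK,TZ) at d=9; branch lengths CK→7/2, TZ→4; new cluster CKTZ
  updated: d(ADI,CKTZ)=40/3
step 6: merge (ADI,CKTZ) at d=40/3; branch lengths ADI→47/12, CKTZ→13/6; new cluster ACDIKTZ
final tree: (((A:1/2,I:1/2):9/4,D:11/4):47/12,((C:1,K:1):7/2,(T:1/2,Z:1/2):4):13/6)
total length: 271/12

T,Z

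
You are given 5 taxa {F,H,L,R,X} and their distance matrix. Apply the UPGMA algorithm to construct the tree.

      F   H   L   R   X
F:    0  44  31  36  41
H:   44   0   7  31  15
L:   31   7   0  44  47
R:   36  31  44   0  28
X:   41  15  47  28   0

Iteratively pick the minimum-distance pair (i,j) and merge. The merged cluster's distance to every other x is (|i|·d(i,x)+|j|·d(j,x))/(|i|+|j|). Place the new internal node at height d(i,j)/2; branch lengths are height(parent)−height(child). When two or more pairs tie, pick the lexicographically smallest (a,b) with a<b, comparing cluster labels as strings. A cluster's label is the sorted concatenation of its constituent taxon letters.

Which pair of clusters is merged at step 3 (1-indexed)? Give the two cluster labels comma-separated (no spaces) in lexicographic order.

HL,RX

1. join H+L (d=7) ⇒ HL; edges |H|=7/2, |L|=7/2
  updated: d(F,HL)=75/2, d(HL,R)=75/2, d(HL,X)=31
2. join R+X (d=28) ⇒ RX; edges |R|=14, |X|=14
  updated: d(F,RX)=77/2, d(HL,RX)=137/4
3. join HL+RX (d=137/4) ⇒ HLRX; edges |HL|=109/8, |RX|=25/8
  updated: d(F,HLRX)=38
4. join F+HLRX (d=38) ⇒ FHLRX; edges |F|=19, |HLRX|=15/8
final tree: (F:19,((H:7/2,L:7/2):109/8,(R:14,X:14):25/8):15/8)
total length: 581/8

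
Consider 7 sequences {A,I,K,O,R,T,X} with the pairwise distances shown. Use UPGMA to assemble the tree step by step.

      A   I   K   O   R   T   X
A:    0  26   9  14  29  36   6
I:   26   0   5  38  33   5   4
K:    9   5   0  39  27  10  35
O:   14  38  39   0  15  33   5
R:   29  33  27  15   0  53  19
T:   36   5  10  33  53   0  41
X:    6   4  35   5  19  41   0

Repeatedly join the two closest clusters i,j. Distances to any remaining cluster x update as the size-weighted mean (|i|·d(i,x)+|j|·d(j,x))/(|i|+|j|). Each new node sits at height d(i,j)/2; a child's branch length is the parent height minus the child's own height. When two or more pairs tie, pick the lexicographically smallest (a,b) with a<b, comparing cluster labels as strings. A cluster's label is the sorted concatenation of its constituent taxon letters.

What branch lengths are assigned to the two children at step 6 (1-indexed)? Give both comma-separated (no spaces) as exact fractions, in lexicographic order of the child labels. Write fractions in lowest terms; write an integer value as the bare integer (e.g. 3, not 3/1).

step 1: merge (I,X) at d=4; branch lengths I→2, X→2; new cluster IX
  updated: d(A,IX)=16, d(IX,K)=20, d(IX,O)=43/2, d(IX,R)=26, d(IX,T)=23
step 2: merge (A,K) at d=9; branch lengths A→9/2, K→9/2; new cluster AK
  updated: d(AK,IX)=18, d(AK,O)=53/2, d(AK,R)=28, d(AK,T)=23
step 3: merge (O,R) at d=15; branch lengths O→15/2, R→15/2; new cluster OR
  updated: d(AK,OR)=109/4, d(IX,OR)=95/4, d(OR,T)=43
step 4: merge (AK,IX) at d=18; branch lengths AK→9/2, IX→7; new cluster AIKX
  updated: d(AIKX,OR)=51/2, d(AIKX,T)=23
step 5: merge (AIKX,T) at d=23; branch lengths AIKX→5/2, T→23/2; new cluster AIKTX
  updated: d(AIKTX,OR)=29
step 6: merge (AIKTX,OR) at d=29; branch lengths AIKTX→3, OR→7; new cluster AIKORTX
final tree: ((((A:9/2,K:9/2):9/2,(I:2,X:2):7):5/2,T:23/2):3,(O:15/2,R:15/2):7)
total length: 127/2

3,7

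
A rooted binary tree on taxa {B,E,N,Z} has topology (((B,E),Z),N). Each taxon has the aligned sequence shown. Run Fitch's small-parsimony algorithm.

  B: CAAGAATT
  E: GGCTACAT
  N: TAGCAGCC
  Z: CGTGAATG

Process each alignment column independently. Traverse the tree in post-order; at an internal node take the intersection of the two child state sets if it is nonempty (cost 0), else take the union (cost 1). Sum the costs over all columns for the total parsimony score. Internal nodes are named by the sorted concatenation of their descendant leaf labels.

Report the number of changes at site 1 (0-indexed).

site 0, node BE: B={C} ∪ E={G} → {C,G} (+1)
site 0, node BEZ: BE={C,G} ∩ Z={C} → {C} (+0)
site 0, node BENZ: BEZ={C} ∪ N={T} → {C,T} (+1)
site 1, node BE: B={A} ∪ E={G} → {A,G} (+1)
site 1, node BEZ: BE={A,G} ∩ Z={G} → {G} (+0)
site 1, node BENZ: BEZ={G} ∪ N={A} → {A,G} (+1)
site 2, node BE: B={A} ∪ E={C} → {A,C} (+1)
site 2, node BEZ: BE={A,C} ∪ Z={T} → {A,C,T} (+1)
site 2, node BENZ: BEZ={A,C,T} ∪ N={G} → {A,C,G,T} (+1)
site 3, node BE: B={G} ∪ E={T} → {G,T} (+1)
site 3, node BEZ: BE={G,T} ∩ Z={G} → {G} (+0)
site 3, node BENZ: BEZ={G} ∪ N={C} → {C,G} (+1)
site 4, node BE: B={A} ∩ E={A} → {A} (+0)
site 4, node BEZ: BE={A} ∩ Z={A} → {A} (+0)
site 4, node BENZ: BEZ={A} ∩ N={A} → {A} (+0)
site 5, node BE: B={A} ∪ E={C} → {A,C} (+1)
site 5, node BEZ: BE={A,C} ∩ Z={A} → {A} (+0)
site 5, node BENZ: BEZ={A} ∪ N={G} → {A,G} (+1)
site 6, node BE: B={T} ∪ E={A} → {A,T} (+1)
site 6, node BEZ: BE={A,T} ∩ Z={T} → {T} (+0)
site 6, node BENZ: BEZ={T} ∪ N={C} → {C,T} (+1)
site 7, node BE: B={T} ∩ E={T} → {T} (+0)
site 7, node BEZ: BE={T} ∪ Z={G} → {G,T} (+1)
site 7, node BENZ: BEZ={G,T} ∪ N={C} → {C,G,T} (+1)
per-site changes: [2, 2, 3, 2, 0, 2, 2, 2]; total = 15

2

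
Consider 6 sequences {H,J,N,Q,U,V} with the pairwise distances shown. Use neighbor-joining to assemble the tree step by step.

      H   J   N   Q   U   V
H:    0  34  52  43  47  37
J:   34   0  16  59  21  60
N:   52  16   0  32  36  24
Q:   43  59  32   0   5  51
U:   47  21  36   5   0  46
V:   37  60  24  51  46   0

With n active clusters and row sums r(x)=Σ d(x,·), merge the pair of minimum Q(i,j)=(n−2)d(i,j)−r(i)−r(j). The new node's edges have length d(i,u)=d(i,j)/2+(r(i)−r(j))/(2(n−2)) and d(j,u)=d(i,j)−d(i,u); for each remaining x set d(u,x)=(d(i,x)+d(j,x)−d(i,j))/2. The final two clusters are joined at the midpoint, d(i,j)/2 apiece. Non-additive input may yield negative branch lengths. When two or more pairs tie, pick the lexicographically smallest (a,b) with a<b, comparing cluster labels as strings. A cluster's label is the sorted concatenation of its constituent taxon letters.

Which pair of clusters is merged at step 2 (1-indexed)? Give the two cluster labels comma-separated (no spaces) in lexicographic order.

step 1: merge (Q,U) at d=5, Q=-325; branch lengths Q→55/8, U→-15/8; new cluster QU
  updated: d(H,QU)=85/2, d(J,QU)=75/2, d(N,QU)=63/2, d(QU,V)=46
step 2: merge (J,N) at d=16, Q=-223; branch lengths J→12, N→4; new cluster JN
  updated: d(H,JN)=35, d(JN,QU)=53/2, d(JN,V)=34
step 3: merge (H,V) at d=37, Q=-315/2; branch lengths H→143/8, V→153/8; new cluster HV
  updated: d(HV,JN)=16, d(HV,QU)=103/4
step 4: merge (HV,JN) at d=16, Q=-273/4; branch lengths HV→61/8, JN→67/8; new cluster HJNV
  updated: d(HJNV,QU)=145/8
step 5: merge (HJNV,QU) at d=145/8; branch lengths HJNV→145/16, QU→145/16; new cluster HJNQUV
final tree: (((H:143/8,V:153/8):61/8,(J:12,N:4):67/8):145/16,(Q:55/8,U:-15/8):145/16)
total length: 737/8

J,N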